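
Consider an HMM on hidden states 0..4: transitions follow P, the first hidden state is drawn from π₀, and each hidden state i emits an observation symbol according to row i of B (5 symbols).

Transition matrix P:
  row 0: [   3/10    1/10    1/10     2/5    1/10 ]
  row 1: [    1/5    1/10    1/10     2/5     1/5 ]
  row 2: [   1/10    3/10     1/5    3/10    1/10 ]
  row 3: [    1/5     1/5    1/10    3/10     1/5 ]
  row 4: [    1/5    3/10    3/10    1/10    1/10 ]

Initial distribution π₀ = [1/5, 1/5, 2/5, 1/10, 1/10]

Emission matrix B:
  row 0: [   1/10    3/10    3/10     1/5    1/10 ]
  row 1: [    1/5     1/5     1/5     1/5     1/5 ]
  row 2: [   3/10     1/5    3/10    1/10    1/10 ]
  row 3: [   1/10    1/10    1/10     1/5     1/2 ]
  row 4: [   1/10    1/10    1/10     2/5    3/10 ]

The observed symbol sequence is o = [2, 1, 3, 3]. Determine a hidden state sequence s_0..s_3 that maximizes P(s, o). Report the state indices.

t=0: δ = [6.000e-02, 4.000e-02, 1.200e-01, 1.000e-02, 1.000e-02]  (obs o_0=2)
t=1: δ = [5.400e-03, 7.200e-03, 4.800e-03, 3.600e-03, 1.200e-03]  ψ = [0, 2, 2, 2, 2]  (obs o_1=1)
t=2: δ = [3.240e-04, 2.880e-04, 9.600e-05, 5.760e-04, 5.760e-04]  ψ = [0, 2, 2, 1, 1]  (obs o_2=3)
t=3: δ = [2.304e-05, 3.456e-05, 1.728e-05, 3.456e-05, 4.608e-05]  ψ = [3, 4, 4, 3, 3]  (obs o_3=3)
backtrack: best end state = 4; path = [2, 1, 3, 4]

path = [2, 1, 3, 4]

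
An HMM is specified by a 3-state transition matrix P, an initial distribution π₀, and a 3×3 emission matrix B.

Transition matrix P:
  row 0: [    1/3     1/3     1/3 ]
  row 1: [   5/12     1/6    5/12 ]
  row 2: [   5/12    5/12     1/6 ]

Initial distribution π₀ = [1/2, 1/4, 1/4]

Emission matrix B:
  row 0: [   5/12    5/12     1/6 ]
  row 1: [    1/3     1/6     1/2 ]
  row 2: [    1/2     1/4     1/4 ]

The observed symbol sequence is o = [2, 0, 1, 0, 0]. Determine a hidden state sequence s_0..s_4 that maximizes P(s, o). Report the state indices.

t=0: δ = [8.333e-02, 1.250e-01, 6.250e-02]  (obs o_0=2)
t=1: δ = [2.170e-02, 9.259e-03, 2.604e-02]  ψ = [1, 0, 1]  (obs o_1=0)
t=2: δ = [4.521e-03, 1.808e-03, 1.808e-03]  ψ = [2, 2, 0]  (obs o_2=1)
t=3: δ = [6.279e-04, 5.023e-04, 7.535e-04]  ψ = [0, 0, 0]  (obs o_3=0)
t=4: δ = [1.308e-04, 1.047e-04, 1.047e-04]  ψ = [2, 2, 0]  (obs o_4=0)
backtrack: best end state = 0; path = [1, 2, 0, 2, 0]

path = [1, 2, 0, 2, 0]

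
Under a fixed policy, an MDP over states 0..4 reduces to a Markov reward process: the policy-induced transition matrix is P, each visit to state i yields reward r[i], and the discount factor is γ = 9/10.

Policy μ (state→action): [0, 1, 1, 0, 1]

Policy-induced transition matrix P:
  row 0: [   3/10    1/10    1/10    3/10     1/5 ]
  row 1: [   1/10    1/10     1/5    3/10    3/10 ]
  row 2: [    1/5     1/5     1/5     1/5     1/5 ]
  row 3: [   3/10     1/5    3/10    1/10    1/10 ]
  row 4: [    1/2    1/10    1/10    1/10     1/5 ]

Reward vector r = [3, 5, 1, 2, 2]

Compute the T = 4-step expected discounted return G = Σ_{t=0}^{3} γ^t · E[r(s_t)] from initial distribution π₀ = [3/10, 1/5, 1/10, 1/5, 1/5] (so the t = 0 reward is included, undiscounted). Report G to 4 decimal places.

G = 8.9631

t=0: π = [0.3000, 0.2000, 0.1000, 0.2000, 0.2000], E[r] = 2.8000, γ^t·E[r] = 2.800000, running G = 2.800000
t=1: π = [0.2900, 0.1300, 0.1700, 0.2100, 0.2000], E[r] = 2.5100, γ^t·E[r] = 2.259000, running G = 5.059000
t=2: π = [0.2970, 0.1380, 0.1720, 0.2010, 0.1920], E[r] = 2.5390, γ^t·E[r] = 2.056590, running G = 7.115590
t=3: π = [0.2936, 0.1373, 0.1712, 0.2042, 0.1937], E[r] = 2.5343, γ^t·E[r] = 1.847505, running G = 8.963095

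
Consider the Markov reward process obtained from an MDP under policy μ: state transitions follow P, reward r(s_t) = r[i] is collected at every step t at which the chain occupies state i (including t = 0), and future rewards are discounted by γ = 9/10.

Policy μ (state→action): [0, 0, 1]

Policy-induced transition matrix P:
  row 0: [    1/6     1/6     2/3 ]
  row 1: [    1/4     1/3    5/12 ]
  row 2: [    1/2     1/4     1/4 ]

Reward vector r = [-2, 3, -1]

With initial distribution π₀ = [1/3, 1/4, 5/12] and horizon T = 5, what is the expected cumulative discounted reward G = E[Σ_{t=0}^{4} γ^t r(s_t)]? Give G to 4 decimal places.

G = -1.4385

t=0: π = [0.3333, 0.2500, 0.4167], E[r] = -0.3333, γ^t·E[r] = -0.333333, running G = -0.333333
t=1: π = [0.3264, 0.2431, 0.4306], E[r] = -0.3542, γ^t·E[r] = -0.318750, running G = -0.652083
t=2: π = [0.3304, 0.2431, 0.4265], E[r] = -0.3582, γ^t·E[r] = -0.290156, running G = -0.942240
t=3: π = [0.3291, 0.2427, 0.4282], E[r] = -0.3582, γ^t·E[r] = -0.261141, running G = -1.203380
t=4: π = [0.3296, 0.2428, 0.4276], E[r] = -0.3584, γ^t·E[r] = -0.235156, running G = -1.438536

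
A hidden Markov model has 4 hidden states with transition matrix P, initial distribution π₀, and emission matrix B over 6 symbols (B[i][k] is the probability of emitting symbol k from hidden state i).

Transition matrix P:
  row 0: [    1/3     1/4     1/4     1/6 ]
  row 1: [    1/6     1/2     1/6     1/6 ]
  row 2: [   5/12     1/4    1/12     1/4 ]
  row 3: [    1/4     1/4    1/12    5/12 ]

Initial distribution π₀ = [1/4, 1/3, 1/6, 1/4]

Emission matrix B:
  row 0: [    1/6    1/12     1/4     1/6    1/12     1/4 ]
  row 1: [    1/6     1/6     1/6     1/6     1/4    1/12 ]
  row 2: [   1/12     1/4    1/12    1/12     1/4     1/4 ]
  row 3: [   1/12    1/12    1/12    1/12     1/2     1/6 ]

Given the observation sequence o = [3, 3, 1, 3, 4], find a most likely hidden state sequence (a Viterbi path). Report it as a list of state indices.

t=0: δ = [4.167e-02, 5.556e-02, 1.389e-02, 2.083e-02]  (obs o_0=3)
t=1: δ = [2.315e-03, 4.630e-03, 8.681e-04, 7.716e-04]  ψ = [0, 1, 0, 1]  (obs o_1=3)
t=2: δ = [6.430e-05, 3.858e-04, 1.929e-04, 6.430e-05]  ψ = [0, 1, 1, 1]  (obs o_2=1)
t=3: δ = [1.340e-05, 3.215e-05, 5.358e-06, 5.358e-06]  ψ = [2, 1, 1, 1]  (obs o_3=3)
t=4: δ = [4.465e-07, 4.019e-06, 1.340e-06, 2.679e-06]  ψ = [1, 1, 1, 1]  (obs o_4=4)
backtrack: best end state = 1; path = [1, 1, 1, 1, 1]

path = [1, 1, 1, 1, 1]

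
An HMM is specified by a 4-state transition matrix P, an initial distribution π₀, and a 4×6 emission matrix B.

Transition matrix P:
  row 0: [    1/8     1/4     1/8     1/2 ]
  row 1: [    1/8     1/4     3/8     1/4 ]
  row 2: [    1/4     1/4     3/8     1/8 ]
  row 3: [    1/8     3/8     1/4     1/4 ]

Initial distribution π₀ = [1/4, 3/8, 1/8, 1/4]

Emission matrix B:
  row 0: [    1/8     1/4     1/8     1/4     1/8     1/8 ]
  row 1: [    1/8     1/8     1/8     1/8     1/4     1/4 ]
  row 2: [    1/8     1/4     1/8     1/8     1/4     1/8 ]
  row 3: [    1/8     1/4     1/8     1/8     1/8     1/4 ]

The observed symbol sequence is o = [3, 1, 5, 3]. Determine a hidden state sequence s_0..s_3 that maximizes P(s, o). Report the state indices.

path = [0, 3, 1, 2]

t=0: δ = [6.250e-02, 4.688e-02, 1.562e-02, 3.125e-02]  (obs o_0=3)
t=1: δ = [1.953e-03, 1.953e-03, 4.395e-03, 7.812e-03]  ψ = [0, 0, 1, 0]  (obs o_1=1)
t=2: δ = [1.373e-04, 7.324e-04, 2.441e-04, 4.883e-04]  ψ = [2, 3, 3, 3]  (obs o_2=5)
t=3: δ = [2.289e-05, 2.289e-05, 3.433e-05, 2.289e-05]  ψ = [1, 1, 1, 1]  (obs o_3=3)
backtrack: best end state = 2; path = [0, 3, 1, 2]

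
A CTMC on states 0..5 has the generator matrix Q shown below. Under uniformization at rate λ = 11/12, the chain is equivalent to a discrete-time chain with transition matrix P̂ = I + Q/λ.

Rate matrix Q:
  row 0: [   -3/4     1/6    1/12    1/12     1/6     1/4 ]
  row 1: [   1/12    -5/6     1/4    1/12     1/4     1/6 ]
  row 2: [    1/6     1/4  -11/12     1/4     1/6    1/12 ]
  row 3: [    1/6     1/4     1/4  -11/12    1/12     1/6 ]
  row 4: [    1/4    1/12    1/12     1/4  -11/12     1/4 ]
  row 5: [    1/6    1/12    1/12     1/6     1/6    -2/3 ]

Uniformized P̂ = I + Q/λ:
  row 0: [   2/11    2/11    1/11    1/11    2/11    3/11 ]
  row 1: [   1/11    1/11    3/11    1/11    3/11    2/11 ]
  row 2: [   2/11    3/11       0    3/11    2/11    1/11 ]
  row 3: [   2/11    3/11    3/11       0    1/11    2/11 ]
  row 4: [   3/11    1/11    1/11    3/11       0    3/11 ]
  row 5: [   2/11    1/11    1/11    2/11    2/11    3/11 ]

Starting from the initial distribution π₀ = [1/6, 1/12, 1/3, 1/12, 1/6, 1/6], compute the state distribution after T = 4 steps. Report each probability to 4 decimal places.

t=0: π = [0.1667, 0.0833, 0.3333, 0.0833, 0.1667, 0.1667]
t=1: π = [0.1894, 0.1818, 0.0909, 0.1894, 0.1515, 0.1970]
t=2: π = [0.1791, 0.1591, 0.1501, 0.1357, 0.1536, 0.2225]
t=3: π = [0.1813, 0.1592, 0.1309, 0.1540, 0.1560, 0.2186]
t=4: π = [0.1815, 0.1592, 0.1360, 0.1489, 0.1539, 0.2205]

π = [0.1815, 0.1592, 0.1360, 0.1489, 0.1539, 0.2205]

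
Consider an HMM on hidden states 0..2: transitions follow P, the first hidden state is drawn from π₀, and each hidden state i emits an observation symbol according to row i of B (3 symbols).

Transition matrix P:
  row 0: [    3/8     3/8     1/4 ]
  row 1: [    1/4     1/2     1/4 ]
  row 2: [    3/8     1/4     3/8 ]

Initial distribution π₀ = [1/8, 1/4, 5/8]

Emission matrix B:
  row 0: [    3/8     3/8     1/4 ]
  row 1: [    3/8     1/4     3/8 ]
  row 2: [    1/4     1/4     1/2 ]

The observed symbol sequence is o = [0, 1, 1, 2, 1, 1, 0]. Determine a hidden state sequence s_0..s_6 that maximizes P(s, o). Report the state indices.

path = [2, 0, 0, 1, 1, 1, 1]

t=0: δ = [4.688e-02, 9.375e-02, 1.562e-01]  (obs o_0=0)
t=1: δ = [2.197e-02, 1.172e-02, 1.465e-02]  ψ = [2, 1, 2]  (obs o_1=1)
t=2: δ = [3.090e-03, 2.060e-03, 1.373e-03]  ψ = [0, 0, 0]  (obs o_2=1)
t=3: δ = [2.897e-04, 4.345e-04, 3.862e-04]  ψ = [0, 0, 0]  (obs o_3=2)
t=4: δ = [5.431e-05, 5.431e-05, 3.621e-05]  ψ = [2, 1, 2]  (obs o_4=1)
t=5: δ = [7.638e-06, 6.789e-06, 3.395e-06]  ψ = [0, 1, 0]  (obs o_5=1)
t=6: δ = [1.074e-06, 1.273e-06, 4.774e-07]  ψ = [0, 1, 0]  (obs o_6=0)
backtrack: best end state = 1; path = [2, 0, 0, 1, 1, 1, 1]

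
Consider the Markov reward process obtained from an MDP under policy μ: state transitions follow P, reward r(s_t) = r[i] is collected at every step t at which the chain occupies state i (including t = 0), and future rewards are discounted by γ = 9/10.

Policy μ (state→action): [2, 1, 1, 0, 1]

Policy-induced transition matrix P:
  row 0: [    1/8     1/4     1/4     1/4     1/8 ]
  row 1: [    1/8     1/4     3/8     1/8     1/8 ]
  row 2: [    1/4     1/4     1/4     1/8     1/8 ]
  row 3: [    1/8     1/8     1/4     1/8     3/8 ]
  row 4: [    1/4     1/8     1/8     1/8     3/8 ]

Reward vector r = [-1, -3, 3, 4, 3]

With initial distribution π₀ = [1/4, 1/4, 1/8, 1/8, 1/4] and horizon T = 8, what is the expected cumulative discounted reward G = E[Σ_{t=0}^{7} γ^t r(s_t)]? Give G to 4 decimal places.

t=0: π = [0.2500, 0.2500, 0.1250, 0.1250, 0.2500], E[r] = 0.6250, γ^t·E[r] = 0.625000, running G = 0.625000
t=1: π = [0.1719, 0.2031, 0.2500, 0.1563, 0.2188], E[r] = 1.2500, γ^t·E[r] = 1.125000, running G = 1.750000
t=2: π = [0.1836, 0.2031, 0.2480, 0.1465, 0.2188], E[r] = 1.1934, γ^t·E[r] = 0.966621, running G = 2.716621
t=3: π = [0.1833, 0.2043, 0.2480, 0.1479, 0.2163], E[r] = 1.1885, γ^t·E[r] = 0.866399, running G = 3.583021
t=4: π = [0.1830, 0.2045, 0.2485, 0.1479, 0.2161], E[r] = 1.1889, γ^t·E[r] = 0.780060, running G = 4.363080
t=5: π = [0.1831, 0.2045, 0.2486, 0.1479, 0.2160], E[r] = 1.1886, γ^t·E[r] = 0.701847, running G = 5.064927
t=6: π = [0.1831, 0.2045, 0.2486, 0.1479, 0.2160], E[r] = 1.1885, γ^t·E[r] = 0.631627, running G = 5.696554
t=7: π = [0.1831, 0.2045, 0.2486, 0.1479, 0.2160], E[r] = 1.1885, γ^t·E[r] = 0.568459, running G = 6.265013

G = 6.2650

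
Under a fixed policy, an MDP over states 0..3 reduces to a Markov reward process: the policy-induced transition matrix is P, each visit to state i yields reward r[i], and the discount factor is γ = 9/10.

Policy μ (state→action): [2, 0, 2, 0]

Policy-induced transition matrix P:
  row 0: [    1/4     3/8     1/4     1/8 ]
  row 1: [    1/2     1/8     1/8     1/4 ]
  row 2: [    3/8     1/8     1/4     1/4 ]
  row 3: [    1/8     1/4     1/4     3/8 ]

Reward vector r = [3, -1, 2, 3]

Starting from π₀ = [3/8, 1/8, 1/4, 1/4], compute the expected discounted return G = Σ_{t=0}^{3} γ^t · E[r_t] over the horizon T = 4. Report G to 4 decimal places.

G = 6.7081

t=0: π = [0.3750, 0.1250, 0.2500, 0.2500], E[r] = 2.2500, γ^t·E[r] = 2.250000, running G = 2.250000
t=1: π = [0.2813, 0.2500, 0.2344, 0.2344], E[r] = 1.7656, γ^t·E[r] = 1.589063, running G = 3.839063
t=2: π = [0.3125, 0.2246, 0.2188, 0.2441], E[r] = 1.8828, γ^t·E[r] = 1.525078, running G = 5.364141
t=3: π = [0.3030, 0.2336, 0.2219, 0.2415], E[r] = 1.8435, γ^t·E[r] = 1.343916, running G = 6.708056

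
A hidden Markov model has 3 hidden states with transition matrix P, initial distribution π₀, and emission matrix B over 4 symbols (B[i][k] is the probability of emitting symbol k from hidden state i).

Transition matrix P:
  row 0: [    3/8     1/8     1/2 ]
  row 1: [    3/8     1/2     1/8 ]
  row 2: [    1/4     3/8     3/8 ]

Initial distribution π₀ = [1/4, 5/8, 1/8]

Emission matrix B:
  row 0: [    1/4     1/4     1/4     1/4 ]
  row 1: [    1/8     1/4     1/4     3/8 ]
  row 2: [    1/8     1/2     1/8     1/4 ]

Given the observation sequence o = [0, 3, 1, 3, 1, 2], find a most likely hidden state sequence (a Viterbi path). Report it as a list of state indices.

path = [1, 1, 1, 1, 1, 1]

t=0: δ = [6.250e-02, 7.812e-02, 1.562e-02]  (obs o_0=0)
t=1: δ = [7.324e-03, 1.465e-02, 7.812e-03]  ψ = [1, 1, 0]  (obs o_1=3)
t=2: δ = [1.373e-03, 1.831e-03, 1.831e-03]  ψ = [1, 1, 0]  (obs o_2=1)
t=3: δ = [1.717e-04, 3.433e-04, 1.717e-04]  ψ = [1, 1, 0]  (obs o_3=3)
t=4: δ = [3.219e-05, 4.292e-05, 4.292e-05]  ψ = [1, 1, 0]  (obs o_4=1)
t=5: δ = [4.023e-06, 5.364e-06, 2.012e-06]  ψ = [1, 1, 0]  (obs o_5=2)
backtrack: best end state = 1; path = [1, 1, 1, 1, 1, 1]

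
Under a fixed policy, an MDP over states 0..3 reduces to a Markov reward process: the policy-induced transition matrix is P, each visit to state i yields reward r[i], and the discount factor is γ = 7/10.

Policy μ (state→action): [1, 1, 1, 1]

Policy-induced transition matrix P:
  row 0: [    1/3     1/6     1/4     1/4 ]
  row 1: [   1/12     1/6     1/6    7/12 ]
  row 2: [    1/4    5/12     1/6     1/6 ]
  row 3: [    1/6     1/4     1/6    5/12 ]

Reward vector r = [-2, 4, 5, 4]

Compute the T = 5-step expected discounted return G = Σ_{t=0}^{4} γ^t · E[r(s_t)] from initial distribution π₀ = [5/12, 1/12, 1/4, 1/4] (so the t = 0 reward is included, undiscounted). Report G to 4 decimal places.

G = 6.8479

t=0: π = [0.4167, 0.0833, 0.2500, 0.2500], E[r] = 1.7500, γ^t·E[r] = 1.750000, running G = 1.750000
t=1: π = [0.2500, 0.2500, 0.2014, 0.2986], E[r] = 2.7014, γ^t·E[r] = 1.890972, running G = 3.640972
t=2: π = [0.2043, 0.2419, 0.1875, 0.3663], E[r] = 2.9618, γ^t·E[r] = 1.451285, running G = 5.092257
t=3: π = [0.1962, 0.2441, 0.1837, 0.3761], E[r] = 3.0066, γ^t·E[r] = 1.031266, running G = 6.123523
t=4: π = [0.1943, 0.2439, 0.1830, 0.3787], E[r] = 3.0170, γ^t·E[r] = 0.724387, running G = 6.847910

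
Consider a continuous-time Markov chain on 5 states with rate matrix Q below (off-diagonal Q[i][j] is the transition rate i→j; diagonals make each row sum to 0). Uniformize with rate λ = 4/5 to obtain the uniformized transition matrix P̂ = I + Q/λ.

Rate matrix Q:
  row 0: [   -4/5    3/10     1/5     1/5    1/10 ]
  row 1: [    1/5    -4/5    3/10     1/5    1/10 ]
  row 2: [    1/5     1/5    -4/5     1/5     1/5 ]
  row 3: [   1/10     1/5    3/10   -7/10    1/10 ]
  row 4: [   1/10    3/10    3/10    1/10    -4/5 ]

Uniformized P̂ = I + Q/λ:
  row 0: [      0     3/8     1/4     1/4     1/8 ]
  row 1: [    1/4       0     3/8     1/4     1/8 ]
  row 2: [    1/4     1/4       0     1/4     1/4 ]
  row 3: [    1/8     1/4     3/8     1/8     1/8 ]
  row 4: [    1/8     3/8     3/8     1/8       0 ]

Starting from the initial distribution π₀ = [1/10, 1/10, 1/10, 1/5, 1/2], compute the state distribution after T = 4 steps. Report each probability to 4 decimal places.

π = [0.1687, 0.2258, 0.2567, 0.2078, 0.1410]

t=0: π = [0.1000, 0.1000, 0.1000, 0.2000, 0.5000]
t=1: π = [0.1375, 0.3000, 0.3250, 0.1625, 0.0750]
t=2: π = [0.1859, 0.2016, 0.2359, 0.2203, 0.1563]
t=3: π = [0.1564, 0.2424, 0.2633, 0.2029, 0.1350]
t=4: π = [0.1687, 0.2258, 0.2567, 0.2078, 0.1410]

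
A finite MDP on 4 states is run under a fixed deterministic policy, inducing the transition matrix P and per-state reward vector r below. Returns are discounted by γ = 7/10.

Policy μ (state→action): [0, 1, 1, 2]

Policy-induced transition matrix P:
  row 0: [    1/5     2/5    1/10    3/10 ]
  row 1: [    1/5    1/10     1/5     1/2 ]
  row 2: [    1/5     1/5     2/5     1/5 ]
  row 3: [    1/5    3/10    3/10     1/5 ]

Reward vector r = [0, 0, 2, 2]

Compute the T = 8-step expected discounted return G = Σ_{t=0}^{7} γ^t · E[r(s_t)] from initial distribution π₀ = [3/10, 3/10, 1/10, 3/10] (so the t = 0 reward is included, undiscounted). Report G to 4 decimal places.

G = 3.1548

t=0: π = [0.3000, 0.3000, 0.1000, 0.3000], E[r] = 0.8000, γ^t·E[r] = 0.800000, running G = 0.800000
t=1: π = [0.2000, 0.2600, 0.2200, 0.3200], E[r] = 1.0800, γ^t·E[r] = 0.756000, running G = 1.556000
t=2: π = [0.2000, 0.2460, 0.2560, 0.2980], E[r] = 1.1080, γ^t·E[r] = 0.542920, running G = 2.098920
t=3: π = [0.2000, 0.2452, 0.2610, 0.2938], E[r] = 1.1096, γ^t·E[r] = 0.380593, running G = 2.479513
t=4: π = [0.2000, 0.2449, 0.2616, 0.2936], E[r] = 1.1103, γ^t·E[r] = 0.266578, running G = 2.746091
t=5: π = [0.2000, 0.2449, 0.2617, 0.2935], E[r] = 1.1103, γ^t·E[r] = 0.186601, running G = 2.932692
t=6: π = [0.2000, 0.2449, 0.2617, 0.2935], E[r] = 1.1103, γ^t·E[r] = 0.130624, running G = 3.063316
t=7: π = [0.2000, 0.2449, 0.2617, 0.2935], E[r] = 1.1103, γ^t·E[r] = 0.091436, running G = 3.154752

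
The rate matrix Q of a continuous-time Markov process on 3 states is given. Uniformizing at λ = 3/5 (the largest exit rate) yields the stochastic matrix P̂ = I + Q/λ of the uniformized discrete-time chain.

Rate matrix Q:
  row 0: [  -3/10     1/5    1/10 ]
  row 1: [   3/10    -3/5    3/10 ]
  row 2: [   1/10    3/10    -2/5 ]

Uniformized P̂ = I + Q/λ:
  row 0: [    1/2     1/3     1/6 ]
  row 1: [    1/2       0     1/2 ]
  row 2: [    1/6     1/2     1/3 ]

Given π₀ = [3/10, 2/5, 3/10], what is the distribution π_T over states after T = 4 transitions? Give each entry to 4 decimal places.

t=0: π = [0.3000, 0.4000, 0.3000]
t=1: π = [0.4000, 0.2500, 0.3500]
t=2: π = [0.3833, 0.3083, 0.3083]
t=3: π = [0.3972, 0.2819, 0.3208]
t=4: π = [0.3931, 0.2928, 0.3141]

π = [0.3931, 0.2928, 0.3141]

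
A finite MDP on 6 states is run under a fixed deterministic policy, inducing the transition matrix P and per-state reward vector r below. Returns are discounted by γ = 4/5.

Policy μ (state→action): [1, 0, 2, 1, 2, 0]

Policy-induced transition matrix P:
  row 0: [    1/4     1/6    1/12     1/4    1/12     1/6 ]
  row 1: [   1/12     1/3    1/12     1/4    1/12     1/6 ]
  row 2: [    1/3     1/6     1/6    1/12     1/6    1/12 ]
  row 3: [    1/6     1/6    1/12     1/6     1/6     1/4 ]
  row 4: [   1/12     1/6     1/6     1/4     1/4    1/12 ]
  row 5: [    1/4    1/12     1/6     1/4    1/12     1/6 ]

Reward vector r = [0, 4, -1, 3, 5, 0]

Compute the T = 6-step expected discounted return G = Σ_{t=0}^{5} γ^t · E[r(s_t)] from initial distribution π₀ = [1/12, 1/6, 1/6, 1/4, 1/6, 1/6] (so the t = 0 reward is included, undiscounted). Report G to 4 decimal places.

t=0: π = [0.0833, 0.1667, 0.1667, 0.2500, 0.1667, 0.1667], E[r] = 2.0833, γ^t·E[r] = 2.083333, running G = 2.083333
t=1: π = [0.1875, 0.1806, 0.1250, 0.2014, 0.1458, 0.1597], E[r] = 1.9306, γ^t·E[r] = 1.544444, running G = 3.627778
t=2: π = [0.1892, 0.1834, 0.1192, 0.2124, 0.1348, 0.1609], E[r] = 1.9259, γ^t·E[r] = 1.232593, running G = 4.860370
t=3: π = [0.1892, 0.1838, 0.1179, 0.2124, 0.1334, 0.1632], E[r] = 1.9219, γ^t·E[r] = 0.984025, running G = 5.844395
t=4: π = [0.1892, 0.1837, 0.1179, 0.2126, 0.1331, 0.1634], E[r] = 1.9204, γ^t·E[r] = 0.786593, running G = 6.630988
t=5: π = [0.1893, 0.1837, 0.1179, 0.2126, 0.1331, 0.1635], E[r] = 1.9200, γ^t·E[r] = 0.629145, running G = 7.260133

G = 7.2601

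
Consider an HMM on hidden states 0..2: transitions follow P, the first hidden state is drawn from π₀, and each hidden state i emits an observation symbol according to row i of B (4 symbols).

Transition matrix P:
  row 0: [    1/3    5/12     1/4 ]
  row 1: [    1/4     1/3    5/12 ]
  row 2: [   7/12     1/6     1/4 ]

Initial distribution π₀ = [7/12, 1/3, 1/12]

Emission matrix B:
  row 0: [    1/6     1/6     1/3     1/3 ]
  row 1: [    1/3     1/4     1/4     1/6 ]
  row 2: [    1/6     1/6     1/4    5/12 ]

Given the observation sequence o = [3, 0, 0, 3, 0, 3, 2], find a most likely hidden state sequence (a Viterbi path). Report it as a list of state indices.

t=0: δ = [1.944e-01, 5.556e-02, 3.472e-02]  (obs o_0=3)
t=1: δ = [1.080e-02, 2.701e-02, 8.102e-03]  ψ = [0, 0, 0]  (obs o_1=0)
t=2: δ = [1.125e-03, 3.001e-03, 1.875e-03]  ψ = [1, 1, 1]  (obs o_2=0)
t=3: δ = [3.647e-04, 1.667e-04, 5.210e-04]  ψ = [2, 1, 1]  (obs o_3=3)
t=4: δ = [5.065e-05, 5.065e-05, 2.171e-05]  ψ = [2, 0, 2]  (obs o_4=0)
t=5: δ = [5.628e-06, 3.517e-06, 8.793e-06]  ψ = [0, 0, 1]  (obs o_5=3)
t=6: δ = [1.710e-06, 5.862e-07, 5.496e-07]  ψ = [2, 0, 2]  (obs o_6=2)
backtrack: best end state = 0; path = [0, 1, 2, 0, 1, 2, 0]

path = [0, 1, 2, 0, 1, 2, 0]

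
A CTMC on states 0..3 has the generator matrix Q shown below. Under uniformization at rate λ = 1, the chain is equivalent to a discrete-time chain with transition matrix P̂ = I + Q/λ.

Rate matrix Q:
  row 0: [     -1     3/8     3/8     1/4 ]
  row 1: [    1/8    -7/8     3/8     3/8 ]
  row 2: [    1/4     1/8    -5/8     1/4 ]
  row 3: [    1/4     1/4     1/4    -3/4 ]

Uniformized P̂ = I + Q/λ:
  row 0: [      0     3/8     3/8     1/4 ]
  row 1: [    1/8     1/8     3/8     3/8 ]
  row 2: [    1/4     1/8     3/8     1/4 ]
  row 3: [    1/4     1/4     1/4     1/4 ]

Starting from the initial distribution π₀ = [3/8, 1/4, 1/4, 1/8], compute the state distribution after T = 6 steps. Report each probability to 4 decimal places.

t=0: π = [0.3750, 0.2500, 0.2500, 0.1250]
t=1: π = [0.1250, 0.2344, 0.3594, 0.2813]
t=2: π = [0.1895, 0.1914, 0.3398, 0.2793]
t=3: π = [0.1787, 0.2073, 0.3401, 0.2739]
t=4: π = [0.1794, 0.2039, 0.3408, 0.2759]
t=5: π = [0.1797, 0.2043, 0.3405, 0.2755]
t=6: π = [0.1795, 0.2044, 0.3406, 0.2755]

π = [0.1795, 0.2044, 0.3406, 0.2755]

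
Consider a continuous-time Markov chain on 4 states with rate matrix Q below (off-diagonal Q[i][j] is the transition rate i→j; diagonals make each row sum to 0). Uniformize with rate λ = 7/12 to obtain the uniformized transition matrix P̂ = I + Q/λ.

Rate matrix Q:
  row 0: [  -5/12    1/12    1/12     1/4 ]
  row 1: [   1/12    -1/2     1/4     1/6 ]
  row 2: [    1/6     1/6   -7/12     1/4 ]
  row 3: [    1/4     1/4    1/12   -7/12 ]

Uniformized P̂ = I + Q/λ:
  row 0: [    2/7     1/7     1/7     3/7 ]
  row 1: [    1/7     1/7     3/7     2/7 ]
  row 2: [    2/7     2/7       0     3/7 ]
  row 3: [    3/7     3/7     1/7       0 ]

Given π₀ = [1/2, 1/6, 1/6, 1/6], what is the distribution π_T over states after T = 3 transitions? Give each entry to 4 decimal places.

t=0: π = [0.5000, 0.1667, 0.1667, 0.1667]
t=1: π = [0.2857, 0.2143, 0.1667, 0.3333]
t=2: π = [0.3027, 0.2619, 0.1803, 0.2551]
t=3: π = [0.2847, 0.2415, 0.1919, 0.2818]

π = [0.2847, 0.2415, 0.1919, 0.2818]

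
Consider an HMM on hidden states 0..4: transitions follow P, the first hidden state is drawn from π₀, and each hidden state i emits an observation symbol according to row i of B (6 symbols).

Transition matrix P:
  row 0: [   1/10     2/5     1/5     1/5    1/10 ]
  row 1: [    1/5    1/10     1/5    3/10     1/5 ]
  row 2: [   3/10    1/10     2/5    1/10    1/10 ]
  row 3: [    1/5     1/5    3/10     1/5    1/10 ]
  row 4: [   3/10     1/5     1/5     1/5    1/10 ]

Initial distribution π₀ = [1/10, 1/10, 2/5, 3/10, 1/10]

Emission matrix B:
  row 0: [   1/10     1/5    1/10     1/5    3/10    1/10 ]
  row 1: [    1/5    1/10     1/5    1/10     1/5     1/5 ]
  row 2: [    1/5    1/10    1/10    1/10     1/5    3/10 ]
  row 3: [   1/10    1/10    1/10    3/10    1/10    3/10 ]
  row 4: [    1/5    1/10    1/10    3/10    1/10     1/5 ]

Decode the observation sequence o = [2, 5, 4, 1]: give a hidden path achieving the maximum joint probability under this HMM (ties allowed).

path = [2, 2, 2, 0]

t=0: δ = [1.000e-02, 2.000e-02, 4.000e-02, 3.000e-02, 1.000e-02]  (obs o_0=2)
t=1: δ = [1.200e-03, 1.200e-03, 4.800e-03, 1.800e-03, 8.000e-04]  ψ = [2, 3, 2, 1, 1]  (obs o_1=5)
t=2: δ = [4.320e-04, 9.600e-05, 3.840e-04, 4.800e-05, 4.800e-05]  ψ = [2, 0, 2, 2, 2]  (obs o_2=4)
t=3: δ = [2.304e-05, 1.728e-05, 1.536e-05, 8.640e-06, 4.320e-06]  ψ = [2, 0, 2, 0, 0]  (obs o_3=1)
backtrack: best end state = 0; path = [2, 2, 2, 0]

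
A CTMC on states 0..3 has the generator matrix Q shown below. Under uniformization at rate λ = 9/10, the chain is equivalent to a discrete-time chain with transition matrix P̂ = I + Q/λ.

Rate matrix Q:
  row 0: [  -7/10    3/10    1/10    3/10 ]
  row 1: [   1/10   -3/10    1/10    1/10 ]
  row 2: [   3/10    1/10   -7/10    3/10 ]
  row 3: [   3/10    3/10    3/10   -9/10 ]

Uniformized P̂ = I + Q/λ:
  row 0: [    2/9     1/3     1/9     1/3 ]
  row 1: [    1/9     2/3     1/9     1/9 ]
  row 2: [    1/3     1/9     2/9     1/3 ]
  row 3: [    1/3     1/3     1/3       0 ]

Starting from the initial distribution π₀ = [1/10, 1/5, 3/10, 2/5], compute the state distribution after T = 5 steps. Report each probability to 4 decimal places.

t=0: π = [0.1000, 0.2000, 0.3000, 0.4000]
t=1: π = [0.2778, 0.3333, 0.2333, 0.1556]
t=2: π = [0.2284, 0.3926, 0.1716, 0.2074]
t=3: π = [0.2207, 0.4261, 0.1763, 0.1770]
t=4: π = [0.2141, 0.4362, 0.1700, 0.1797]
t=5: π = [0.2126, 0.4409, 0.1699, 0.1765]

π = [0.2126, 0.4409, 0.1699, 0.1765]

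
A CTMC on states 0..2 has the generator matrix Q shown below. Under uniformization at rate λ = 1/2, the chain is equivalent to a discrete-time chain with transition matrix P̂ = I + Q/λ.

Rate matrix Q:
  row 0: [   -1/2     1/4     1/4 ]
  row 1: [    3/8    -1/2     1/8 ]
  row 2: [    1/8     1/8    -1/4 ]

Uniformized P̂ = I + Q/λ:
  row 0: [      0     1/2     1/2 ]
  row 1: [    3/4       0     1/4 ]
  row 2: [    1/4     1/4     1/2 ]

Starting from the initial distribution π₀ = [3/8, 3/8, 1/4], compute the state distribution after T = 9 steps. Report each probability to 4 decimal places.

π = [0.3048, 0.2605, 0.4346]

t=0: π = [0.3750, 0.3750, 0.2500]
t=1: π = [0.3438, 0.2500, 0.4063]
t=2: π = [0.2891, 0.2734, 0.4375]
t=3: π = [0.3145, 0.2539, 0.4316]
t=4: π = [0.2983, 0.2651, 0.4365]
t=5: π = [0.3080, 0.2583, 0.4337]
t=6: π = [0.3022, 0.2624, 0.4354]
t=7: π = [0.3057, 0.2599, 0.4344]
t=8: π = [0.3035, 0.2614, 0.4350]
t=9: π = [0.3048, 0.2605, 0.4346]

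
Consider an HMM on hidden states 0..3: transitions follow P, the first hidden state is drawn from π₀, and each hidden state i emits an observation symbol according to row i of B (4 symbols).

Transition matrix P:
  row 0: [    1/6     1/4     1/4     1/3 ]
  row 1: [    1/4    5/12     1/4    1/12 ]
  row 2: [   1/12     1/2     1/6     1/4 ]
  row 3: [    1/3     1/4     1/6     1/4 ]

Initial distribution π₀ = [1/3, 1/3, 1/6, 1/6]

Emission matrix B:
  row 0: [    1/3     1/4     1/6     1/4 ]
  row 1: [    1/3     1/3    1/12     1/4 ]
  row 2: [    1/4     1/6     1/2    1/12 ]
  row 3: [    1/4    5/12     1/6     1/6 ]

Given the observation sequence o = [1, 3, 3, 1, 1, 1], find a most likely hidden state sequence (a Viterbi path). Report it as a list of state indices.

t=0: δ = [8.333e-02, 1.111e-01, 2.778e-02, 6.944e-02]  (obs o_0=1)
t=1: δ = [6.944e-03, 1.157e-02, 2.315e-03, 4.630e-03]  ψ = [1, 1, 1, 0]  (obs o_1=3)
t=2: δ = [7.234e-04, 1.206e-03, 2.411e-04, 3.858e-04]  ψ = [1, 1, 1, 0]  (obs o_2=3)
t=3: δ = [7.535e-05, 1.674e-04, 5.023e-05, 1.005e-04]  ψ = [1, 1, 1, 0]  (obs o_3=1)
t=4: δ = [1.047e-05, 2.326e-05, 6.977e-06, 1.047e-05]  ψ = [1, 1, 1, 0]  (obs o_4=1)
t=5: δ = [1.454e-06, 3.230e-06, 9.690e-07, 1.454e-06]  ψ = [1, 1, 1, 0]  (obs o_5=1)
backtrack: best end state = 1; path = [1, 1, 1, 1, 1, 1]

path = [1, 1, 1, 1, 1, 1]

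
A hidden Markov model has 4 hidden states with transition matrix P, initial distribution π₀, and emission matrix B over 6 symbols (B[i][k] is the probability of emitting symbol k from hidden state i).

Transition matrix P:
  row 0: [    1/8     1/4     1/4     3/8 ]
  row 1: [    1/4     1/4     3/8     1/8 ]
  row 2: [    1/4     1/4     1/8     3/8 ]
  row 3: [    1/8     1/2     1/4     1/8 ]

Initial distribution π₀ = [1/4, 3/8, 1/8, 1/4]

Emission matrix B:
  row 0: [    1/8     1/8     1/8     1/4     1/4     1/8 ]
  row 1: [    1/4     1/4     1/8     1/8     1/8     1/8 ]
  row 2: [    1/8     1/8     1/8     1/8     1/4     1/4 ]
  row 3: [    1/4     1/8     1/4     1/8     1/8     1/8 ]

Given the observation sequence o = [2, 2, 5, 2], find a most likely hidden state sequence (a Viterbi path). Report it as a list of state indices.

t=0: δ = [3.125e-02, 4.688e-02, 1.562e-02, 6.250e-02]  (obs o_0=2)
t=1: δ = [1.465e-03, 3.906e-03, 2.197e-03, 2.930e-03]  ψ = [1, 3, 1, 0]  (obs o_1=2)
t=2: δ = [1.221e-04, 1.831e-04, 3.662e-04, 1.030e-04]  ψ = [1, 3, 1, 2]  (obs o_2=5)
t=3: δ = [1.144e-05, 1.144e-05, 8.583e-06, 3.433e-05]  ψ = [2, 2, 1, 2]  (obs o_3=2)
backtrack: best end state = 3; path = [3, 1, 2, 3]

path = [3, 1, 2, 3]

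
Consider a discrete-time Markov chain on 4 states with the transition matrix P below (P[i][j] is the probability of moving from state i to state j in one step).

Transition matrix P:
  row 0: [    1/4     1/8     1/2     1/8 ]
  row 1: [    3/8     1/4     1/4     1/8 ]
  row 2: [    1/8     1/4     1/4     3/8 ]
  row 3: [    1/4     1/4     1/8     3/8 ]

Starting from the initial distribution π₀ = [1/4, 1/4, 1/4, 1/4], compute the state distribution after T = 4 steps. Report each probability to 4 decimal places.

t=0: π = [0.2500, 0.2500, 0.2500, 0.2500]
t=1: π = [0.2500, 0.2188, 0.2813, 0.2500]
t=2: π = [0.2422, 0.2188, 0.2813, 0.2578]
t=3: π = [0.2422, 0.2197, 0.2783, 0.2598]
t=4: π = [0.2427, 0.2197, 0.2781, 0.2595]

π = [0.2427, 0.2197, 0.2781, 0.2595]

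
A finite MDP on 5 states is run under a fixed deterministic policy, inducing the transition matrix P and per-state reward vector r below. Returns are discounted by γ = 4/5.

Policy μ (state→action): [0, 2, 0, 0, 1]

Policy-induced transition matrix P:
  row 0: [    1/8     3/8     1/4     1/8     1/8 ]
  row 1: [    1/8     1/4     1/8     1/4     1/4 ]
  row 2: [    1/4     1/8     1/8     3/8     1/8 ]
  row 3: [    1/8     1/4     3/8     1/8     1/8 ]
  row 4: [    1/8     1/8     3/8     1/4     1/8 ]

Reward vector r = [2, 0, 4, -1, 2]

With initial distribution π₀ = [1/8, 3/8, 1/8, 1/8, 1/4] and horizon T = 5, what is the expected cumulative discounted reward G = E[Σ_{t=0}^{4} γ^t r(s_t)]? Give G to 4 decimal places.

t=0: π = [0.1250, 0.3750, 0.1250, 0.1250, 0.2500], E[r] = 1.1250, γ^t·E[r] = 1.125000, running G = 1.125000
t=1: π = [0.1406, 0.2188, 0.2344, 0.2344, 0.1719], E[r] = 1.3281, γ^t·E[r] = 1.062500, running G = 2.187500
t=2: π = [0.1543, 0.2168, 0.2441, 0.2324, 0.1523], E[r] = 1.3574, γ^t·E[r] = 0.868750, running G = 3.056250
t=3: π = [0.1555, 0.2197, 0.2405, 0.2322, 0.1521], E[r] = 1.3450, γ^t·E[r] = 0.688625, running G = 3.744875
t=4: π = [0.1551, 0.2204, 0.2405, 0.2316, 0.1525], E[r] = 1.3455, γ^t·E[r] = 0.551113, running G = 4.295988

G = 4.2960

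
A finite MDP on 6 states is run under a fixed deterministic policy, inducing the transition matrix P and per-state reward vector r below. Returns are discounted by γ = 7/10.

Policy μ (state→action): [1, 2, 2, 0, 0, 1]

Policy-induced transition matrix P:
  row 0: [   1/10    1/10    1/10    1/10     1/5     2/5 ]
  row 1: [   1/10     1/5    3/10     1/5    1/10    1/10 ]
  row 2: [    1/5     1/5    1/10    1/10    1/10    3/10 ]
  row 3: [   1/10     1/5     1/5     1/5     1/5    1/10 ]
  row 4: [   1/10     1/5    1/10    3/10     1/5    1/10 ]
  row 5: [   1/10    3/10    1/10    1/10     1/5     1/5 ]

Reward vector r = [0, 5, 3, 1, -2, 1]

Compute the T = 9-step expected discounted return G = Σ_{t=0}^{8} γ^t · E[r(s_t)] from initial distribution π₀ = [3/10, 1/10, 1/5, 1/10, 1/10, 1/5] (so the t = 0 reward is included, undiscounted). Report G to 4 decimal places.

t=0: π = [0.3000, 0.1000, 0.2000, 0.1000, 0.1000, 0.2000], E[r] = 1.2000, γ^t·E[r] = 1.200000, running G = 1.200000
t=1: π = [0.1200, 0.1900, 0.1300, 0.1400, 0.1700, 0.2500], E[r] = 1.3900, γ^t·E[r] = 0.973000, running G = 2.173000
t=2: π = [0.1130, 0.2130, 0.1520, 0.1670, 0.1680, 0.1870], E[r] = 1.5390, γ^t·E[r] = 0.754110, running G = 2.927110
t=3: π = [0.1152, 0.2074, 0.1593, 0.1716, 0.1635, 0.1830], E[r] = 1.5425, γ^t·E[r] = 0.529078, running G = 3.456188
t=4: π = [0.1159, 0.2068, 0.1586, 0.1706, 0.1633, 0.1847], E[r] = 1.5385, γ^t·E[r] = 0.369389, running G = 3.825577
t=5: π = [0.1159, 0.2069, 0.1584, 0.1704, 0.1635, 0.1850], E[r] = 1.5381, γ^t·E[r] = 0.258510, running G = 4.084087
t=6: π = [0.1158, 0.2069, 0.1584, 0.1704, 0.1635, 0.1849], E[r] = 1.5382, γ^t·E[r] = 0.180971, running G = 4.265057
t=7: π = [0.1158, 0.2069, 0.1584, 0.1704, 0.1635, 0.1849], E[r] = 1.5382, γ^t·E[r] = 0.126681, running G = 4.391738
t=8: π = [0.1158, 0.2069, 0.1584, 0.1704, 0.1635, 0.1849], E[r] = 1.5382, γ^t·E[r] = 0.088677, running G = 4.480415

G = 4.4804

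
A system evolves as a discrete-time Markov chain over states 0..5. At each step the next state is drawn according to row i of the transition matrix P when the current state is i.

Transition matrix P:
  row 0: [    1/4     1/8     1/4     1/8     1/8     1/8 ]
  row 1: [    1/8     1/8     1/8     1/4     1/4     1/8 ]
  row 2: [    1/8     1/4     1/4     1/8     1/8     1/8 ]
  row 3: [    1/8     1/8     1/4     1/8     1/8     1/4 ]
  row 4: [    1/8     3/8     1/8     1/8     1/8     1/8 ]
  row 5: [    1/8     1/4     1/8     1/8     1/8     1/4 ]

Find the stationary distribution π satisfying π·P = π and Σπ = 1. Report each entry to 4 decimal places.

Balance equations π_j = Σ_i π_i·P[i][j]:
  π_0 = 1/4·π_0 + 1/8·π_1 + 1/8·π_2 + 1/8·π_3 + 1/8·π_4 + 1/8·π_5
  π_1 = 1/8·π_0 + 1/8·π_1 + 1/4·π_2 + 1/8·π_3 + 3/8·π_4 + 1/4·π_5
  π_2 = 1/4·π_0 + 1/8·π_1 + 1/4·π_2 + 1/4·π_3 + 1/8·π_4 + 1/8·π_5
  π_3 = 1/8·π_0 + 1/4·π_1 + 1/8·π_2 + 1/8·π_3 + 1/8·π_4 + 1/8·π_5
  π_4 = 1/8·π_0 + 1/4·π_1 + 1/8·π_2 + 1/8·π_3 + 1/8·π_4 + 1/8·π_5
  normalize: π_0 + π_1 + π_2 + π_3 + π_4 + π_5 = 1
Solving the linear system gives exactly π = [1/7, 13/63, 163/882, 19/126, 19/126, 145/882].

π = [0.1429, 0.2063, 0.1848, 0.1508, 0.1508, 0.1644]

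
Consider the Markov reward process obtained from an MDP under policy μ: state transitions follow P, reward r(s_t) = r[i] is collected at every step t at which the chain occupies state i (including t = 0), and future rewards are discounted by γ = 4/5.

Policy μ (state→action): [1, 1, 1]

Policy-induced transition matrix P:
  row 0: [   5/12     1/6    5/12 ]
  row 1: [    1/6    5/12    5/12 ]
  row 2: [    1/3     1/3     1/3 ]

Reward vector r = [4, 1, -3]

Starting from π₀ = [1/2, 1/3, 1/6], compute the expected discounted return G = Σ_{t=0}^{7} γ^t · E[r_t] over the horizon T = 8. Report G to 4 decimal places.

t=0: π = [0.5000, 0.3333, 0.1667], E[r] = 1.8333, γ^t·E[r] = 1.833333, running G = 1.833333
t=1: π = [0.3194, 0.2778, 0.4028], E[r] = 0.3472, γ^t·E[r] = 0.277778, running G = 2.111111
t=2: π = [0.3137, 0.3032, 0.3831], E[r] = 0.4086, γ^t·E[r] = 0.261481, running G = 2.372593
t=3: π = [0.3089, 0.3063, 0.3847], E[r] = 0.3878, γ^t·E[r] = 0.198568, running G = 2.571160
t=4: π = [0.3080, 0.3074, 0.3846], E[r] = 0.3856, γ^t·E[r] = 0.157962, running G = 2.729123
t=5: π = [0.3078, 0.3076, 0.3846], E[r] = 0.3849, γ^t·E[r] = 0.126109, running G = 2.855232
t=6: π = [0.3077, 0.3077, 0.3846], E[r] = 0.3847, γ^t·E[r] = 0.100841, running G = 2.956073
t=7: π = [0.3077, 0.3077, 0.3846], E[r] = 0.3846, γ^t·E[r] = 0.080663, running G = 3.036735

G = 3.0367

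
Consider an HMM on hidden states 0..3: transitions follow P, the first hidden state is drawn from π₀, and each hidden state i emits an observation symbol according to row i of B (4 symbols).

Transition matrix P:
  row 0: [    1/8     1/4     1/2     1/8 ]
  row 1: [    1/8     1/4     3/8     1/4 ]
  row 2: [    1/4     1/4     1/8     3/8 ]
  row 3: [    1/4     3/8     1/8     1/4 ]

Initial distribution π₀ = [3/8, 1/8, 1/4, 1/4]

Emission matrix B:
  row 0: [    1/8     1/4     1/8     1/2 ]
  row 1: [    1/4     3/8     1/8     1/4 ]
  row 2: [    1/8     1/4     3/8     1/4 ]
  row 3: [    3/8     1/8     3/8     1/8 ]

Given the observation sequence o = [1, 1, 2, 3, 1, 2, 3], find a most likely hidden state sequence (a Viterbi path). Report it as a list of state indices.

path = [0, 2, 3, 0, 2, 3, 0]

t=0: δ = [9.375e-02, 4.688e-02, 6.250e-02, 3.125e-02]  (obs o_0=1)
t=1: δ = [3.906e-03, 8.789e-03, 1.172e-02, 2.930e-03]  ψ = [2, 0, 0, 2]  (obs o_1=1)
t=2: δ = [3.662e-04, 3.662e-04, 1.236e-03, 1.648e-03]  ψ = [2, 2, 1, 2]  (obs o_2=2)
t=3: δ = [2.060e-04, 1.545e-04, 5.150e-05, 5.794e-05]  ψ = [3, 3, 3, 2]  (obs o_3=3)
t=4: δ = [6.437e-06, 1.931e-05, 2.575e-05, 4.828e-06]  ψ = [0, 0, 0, 1]  (obs o_4=1)
t=5: δ = [8.047e-07, 8.047e-07, 2.716e-06, 3.621e-06]  ψ = [2, 2, 1, 2]  (obs o_5=2)
t=6: δ = [4.526e-07, 3.395e-07, 1.132e-07, 1.273e-07]  ψ = [3, 3, 3, 2]  (obs o_6=3)
backtrack: best end state = 0; path = [0, 2, 3, 0, 2, 3, 0]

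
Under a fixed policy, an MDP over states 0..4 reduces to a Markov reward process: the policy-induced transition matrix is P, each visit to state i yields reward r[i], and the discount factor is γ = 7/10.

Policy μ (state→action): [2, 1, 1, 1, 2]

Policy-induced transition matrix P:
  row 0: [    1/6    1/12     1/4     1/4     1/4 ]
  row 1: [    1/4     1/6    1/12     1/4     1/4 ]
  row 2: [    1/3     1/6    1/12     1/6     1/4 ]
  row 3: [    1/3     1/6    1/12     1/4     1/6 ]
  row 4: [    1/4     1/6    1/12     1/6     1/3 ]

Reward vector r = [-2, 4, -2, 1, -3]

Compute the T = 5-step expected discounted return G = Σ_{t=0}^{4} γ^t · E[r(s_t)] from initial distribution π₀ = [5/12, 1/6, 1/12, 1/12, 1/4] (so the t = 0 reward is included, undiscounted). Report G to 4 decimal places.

G = -2.3418

t=0: π = [0.4167, 0.1667, 0.0833, 0.0833, 0.2500], E[r] = -1.0000, γ^t·E[r] = -1.000000, running G = -1.000000
t=1: π = [0.2292, 0.1319, 0.1528, 0.2222, 0.2639], E[r] = -0.8056, γ^t·E[r] = -0.563889, running G = -1.563889
t=2: π = [0.2622, 0.1476, 0.1215, 0.2153, 0.2535], E[r] = -0.7222, γ^t·E[r] = -0.353889, running G = -1.917778
t=3: π = [0.2562, 0.1448, 0.1270, 0.2188, 0.2532], E[r] = -0.7280, γ^t·E[r] = -0.249707, running G = -2.167485
t=4: π = [0.2575, 0.1453, 0.1260, 0.2183, 0.2529], E[r] = -0.7260, γ^t·E[r] = -0.174320, running G = -2.341805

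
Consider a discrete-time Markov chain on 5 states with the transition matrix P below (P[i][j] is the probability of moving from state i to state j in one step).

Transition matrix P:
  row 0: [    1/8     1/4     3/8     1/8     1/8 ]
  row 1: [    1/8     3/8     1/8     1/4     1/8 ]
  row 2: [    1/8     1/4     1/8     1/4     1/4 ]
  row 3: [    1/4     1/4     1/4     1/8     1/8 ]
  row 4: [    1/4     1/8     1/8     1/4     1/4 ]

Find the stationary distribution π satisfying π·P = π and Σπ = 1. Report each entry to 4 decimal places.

Balance equations π_j = Σ_i π_i·P[i][j]:
  π_0 = 1/8·π_0 + 1/8·π_1 + 1/8·π_2 + 1/4·π_3 + 1/4·π_4
  π_1 = 1/4·π_0 + 3/8·π_1 + 1/4·π_2 + 1/4·π_3 + 1/8·π_4
  π_2 = 3/8·π_0 + 1/8·π_1 + 1/8·π_2 + 1/4·π_3 + 1/8·π_4
  π_3 = 1/8·π_0 + 1/4·π_1 + 1/4·π_2 + 1/8·π_3 + 1/4·π_4
  normalize: π_0 + π_1 + π_2 + π_3 + π_4 = 1
Solving the linear system gives exactly π = [233/1357, 1064/4071, 787/4071, 827/4071, 694/4071].

π = [0.1717, 0.2614, 0.1933, 0.2031, 0.1705]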